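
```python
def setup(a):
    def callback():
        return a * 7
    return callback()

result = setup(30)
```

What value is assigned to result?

Step 1: setup(30) binds parameter a = 30.
Step 2: callback() accesses a = 30 from enclosing scope.
Step 3: result = 30 * 7 = 210

The answer is 210.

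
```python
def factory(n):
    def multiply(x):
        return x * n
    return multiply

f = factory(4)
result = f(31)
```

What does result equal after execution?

Step 1: factory(4) returns multiply closure with n = 4.
Step 2: f(31) computes 31 * 4 = 124.
Step 3: result = 124

The answer is 124.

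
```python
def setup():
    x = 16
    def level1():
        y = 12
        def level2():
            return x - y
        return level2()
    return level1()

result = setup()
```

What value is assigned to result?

Step 1: x = 16 in setup. y = 12 in level1.
Step 2: level2() reads x = 16 and y = 12 from enclosing scopes.
Step 3: result = 16 - 12 = 4

The answer is 4.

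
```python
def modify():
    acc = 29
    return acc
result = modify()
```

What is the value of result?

Step 1: modify() defines acc = 29 in its local scope.
Step 2: return acc finds the local variable acc = 29.
Step 3: result = 29

The answer is 29.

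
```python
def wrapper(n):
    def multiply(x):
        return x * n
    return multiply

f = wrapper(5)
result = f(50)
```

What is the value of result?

Step 1: wrapper(5) returns multiply closure with n = 5.
Step 2: f(50) computes 50 * 5 = 250.
Step 3: result = 250

The answer is 250.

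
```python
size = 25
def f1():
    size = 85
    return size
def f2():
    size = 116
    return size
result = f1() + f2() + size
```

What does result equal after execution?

Step 1: Each function shadows global size with its own local.
Step 2: f1() returns 85, f2() returns 116.
Step 3: Global size = 25 is unchanged. result = 85 + 116 + 25 = 226

The answer is 226.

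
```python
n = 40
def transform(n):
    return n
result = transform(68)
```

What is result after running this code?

Step 1: Global n = 40.
Step 2: transform(68) takes parameter n = 68, which shadows the global.
Step 3: result = 68

The answer is 68.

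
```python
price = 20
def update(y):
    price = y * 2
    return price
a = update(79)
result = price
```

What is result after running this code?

Step 1: Global price = 20.
Step 2: update(79) creates local price = 79 * 2 = 158.
Step 3: Global price unchanged because no global keyword. result = 20

The answer is 20.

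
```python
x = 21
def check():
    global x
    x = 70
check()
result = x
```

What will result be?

Step 1: x = 21 globally.
Step 2: check() declares global x and sets it to 70.
Step 3: After check(), global x = 70. result = 70

The answer is 70.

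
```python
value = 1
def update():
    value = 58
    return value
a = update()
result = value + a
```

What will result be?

Step 1: Global value = 1. update() returns local value = 58.
Step 2: a = 58. Global value still = 1.
Step 3: result = 1 + 58 = 59

The answer is 59.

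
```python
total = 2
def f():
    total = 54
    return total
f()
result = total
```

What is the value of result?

Step 1: Global total = 2.
Step 2: f() creates local total = 54 (shadow, not modification).
Step 3: After f() returns, global total is unchanged. result = 2

The answer is 2.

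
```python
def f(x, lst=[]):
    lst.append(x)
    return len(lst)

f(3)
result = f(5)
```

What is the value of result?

Step 1: Mutable default list persists between calls.
Step 2: First call: lst = [3], len = 1. Second call: lst = [3, 5], len = 2.
Step 3: result = 2

The answer is 2.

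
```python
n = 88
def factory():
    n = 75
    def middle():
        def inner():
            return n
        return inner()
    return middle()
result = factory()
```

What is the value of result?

Step 1: factory() defines n = 75. middle() and inner() have no local n.
Step 2: inner() checks local (none), enclosing middle() (none), enclosing factory() and finds n = 75.
Step 3: result = 75

The answer is 75.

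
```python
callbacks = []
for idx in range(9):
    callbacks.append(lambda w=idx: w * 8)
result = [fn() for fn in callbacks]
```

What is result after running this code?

Step 1: Default arg w=idx captures idx at each iteration.
Step 2: callbacks[k] has w defaulting to k, returns k * 8.
Step 3: result = [0, 8, 16, 24, 32, 40, 48, 56, 64]

The answer is [0, 8, 16, 24, 32, 40, 48, 56, 64].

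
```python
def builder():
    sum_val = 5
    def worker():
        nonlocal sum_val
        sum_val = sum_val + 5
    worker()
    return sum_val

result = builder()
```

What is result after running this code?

Step 1: builder() sets sum_val = 5.
Step 2: worker() uses nonlocal to modify sum_val in builder's scope: sum_val = 5 + 5 = 10.
Step 3: builder() returns the modified sum_val = 10

The answer is 10.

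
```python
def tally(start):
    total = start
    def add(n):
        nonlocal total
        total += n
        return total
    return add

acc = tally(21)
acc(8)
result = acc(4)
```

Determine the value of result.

Step 1: tally(21) creates closure with total = 21.
Step 2: First acc(8): total = 21 + 8 = 29.
Step 3: Second acc(4): total = 29 + 4 = 33. result = 33

The answer is 33.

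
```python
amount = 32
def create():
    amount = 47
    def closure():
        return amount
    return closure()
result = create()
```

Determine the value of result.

Step 1: amount = 32 globally, but create() defines amount = 47 locally.
Step 2: closure() looks up amount. Not in local scope, so checks enclosing scope (create) and finds amount = 47.
Step 3: result = 47

The answer is 47.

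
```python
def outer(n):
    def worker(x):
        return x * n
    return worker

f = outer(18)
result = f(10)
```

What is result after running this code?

Step 1: outer(18) creates a closure capturing n = 18.
Step 2: f(10) computes 10 * 18 = 180.
Step 3: result = 180

The answer is 180.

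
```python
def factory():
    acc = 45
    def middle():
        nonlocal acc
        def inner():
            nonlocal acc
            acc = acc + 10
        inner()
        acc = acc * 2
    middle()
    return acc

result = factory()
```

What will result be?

Step 1: acc = 45.
Step 2: inner() adds 10: acc = 45 + 10 = 55.
Step 3: middle() doubles: acc = 55 * 2 = 110.
Step 4: result = 110

The answer is 110.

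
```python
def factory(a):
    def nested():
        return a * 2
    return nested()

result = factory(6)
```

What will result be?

Step 1: factory(6) binds parameter a = 6.
Step 2: nested() accesses a = 6 from enclosing scope.
Step 3: result = 6 * 2 = 12

The answer is 12.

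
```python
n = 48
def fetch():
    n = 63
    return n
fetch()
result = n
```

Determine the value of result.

Step 1: n = 48 globally.
Step 2: fetch() creates a LOCAL n = 63 (no global keyword!).
Step 3: The global n is unchanged. result = 48

The answer is 48.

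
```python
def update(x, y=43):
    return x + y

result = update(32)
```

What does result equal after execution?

Step 1: update(32) uses default y = 43.
Step 2: Returns 32 + 43 = 75.
Step 3: result = 75

The answer is 75.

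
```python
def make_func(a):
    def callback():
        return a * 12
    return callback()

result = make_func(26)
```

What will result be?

Step 1: make_func(26) binds parameter a = 26.
Step 2: callback() accesses a = 26 from enclosing scope.
Step 3: result = 26 * 12 = 312

The answer is 312.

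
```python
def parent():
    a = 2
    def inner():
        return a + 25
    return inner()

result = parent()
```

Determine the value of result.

Step 1: parent() defines a = 2.
Step 2: inner() reads a = 2 from enclosing scope, returns 2 + 25 = 27.
Step 3: result = 27

The answer is 27.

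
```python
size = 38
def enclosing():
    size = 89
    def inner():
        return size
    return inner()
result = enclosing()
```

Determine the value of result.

Step 1: size = 38 globally, but enclosing() defines size = 89 locally.
Step 2: inner() looks up size. Not in local scope, so checks enclosing scope (enclosing) and finds size = 89.
Step 3: result = 89

The answer is 89.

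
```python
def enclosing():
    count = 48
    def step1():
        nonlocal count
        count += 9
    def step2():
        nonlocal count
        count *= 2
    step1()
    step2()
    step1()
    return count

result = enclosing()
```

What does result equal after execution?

Step 1: count = 48.
Step 2: step1(): count = 48 + 9 = 57.
Step 3: step2(): count = 57 * 2 = 114.
Step 4: step1(): count = 114 + 9 = 123. result = 123

The answer is 123.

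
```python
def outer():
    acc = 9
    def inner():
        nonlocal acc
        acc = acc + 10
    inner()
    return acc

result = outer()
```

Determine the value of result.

Step 1: outer() sets acc = 9.
Step 2: inner() uses nonlocal to modify acc in outer's scope: acc = 9 + 10 = 19.
Step 3: outer() returns the modified acc = 19

The answer is 19.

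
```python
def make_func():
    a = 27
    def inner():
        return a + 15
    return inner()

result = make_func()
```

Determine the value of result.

Step 1: make_func() defines a = 27.
Step 2: inner() reads a = 27 from enclosing scope, returns 27 + 15 = 42.
Step 3: result = 42

The answer is 42.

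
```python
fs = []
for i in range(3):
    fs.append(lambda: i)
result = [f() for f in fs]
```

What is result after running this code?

Step 1: All 3 lambdas share the same variable i.
Step 2: After the loop, i = 2.
Step 3: Each call returns 2. result = [2, 2, 2]

The answer is [2, 2, 2].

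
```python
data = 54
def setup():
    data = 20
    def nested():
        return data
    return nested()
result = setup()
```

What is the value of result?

Step 1: data = 54 globally, but setup() defines data = 20 locally.
Step 2: nested() looks up data. Not in local scope, so checks enclosing scope (setup) and finds data = 20.
Step 3: result = 20

The answer is 20.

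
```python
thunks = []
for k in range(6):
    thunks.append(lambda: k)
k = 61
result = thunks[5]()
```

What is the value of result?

Step 1: Lambdas capture the variable k by reference, not by value.
Step 2: After the loop, k is reassigned to 61.
Step 3: thunks[5]() looks up the current k = 61. result = 61

The answer is 61.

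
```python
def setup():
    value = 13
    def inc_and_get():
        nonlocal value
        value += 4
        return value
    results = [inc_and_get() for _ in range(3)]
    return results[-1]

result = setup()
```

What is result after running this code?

Step 1: value = 13.
Step 2: Three calls to inc_and_get(), each adding 4.
Step 3: Last value = 13 + 4 * 3 = 25

The answer is 25.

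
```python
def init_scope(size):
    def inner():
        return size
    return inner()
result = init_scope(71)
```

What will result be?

Step 1: init_scope(71) binds parameter size = 71.
Step 2: inner() looks up size in enclosing scope and finds the parameter size = 71.
Step 3: result = 71

The answer is 71.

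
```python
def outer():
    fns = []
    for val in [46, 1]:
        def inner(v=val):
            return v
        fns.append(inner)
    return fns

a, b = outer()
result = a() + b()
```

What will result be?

Step 1: Default argument v=val captures val at each iteration.
Step 2: a() returns 46 (captured at first iteration), b() returns 1 (captured at second).
Step 3: result = 46 + 1 = 47

The answer is 47.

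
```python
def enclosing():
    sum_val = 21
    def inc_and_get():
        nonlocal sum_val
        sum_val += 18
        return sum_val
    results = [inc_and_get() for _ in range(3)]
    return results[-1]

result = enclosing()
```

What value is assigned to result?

Step 1: sum_val = 21.
Step 2: Three calls to inc_and_get(), each adding 18.
Step 3: Last value = 21 + 18 * 3 = 75

The answer is 75.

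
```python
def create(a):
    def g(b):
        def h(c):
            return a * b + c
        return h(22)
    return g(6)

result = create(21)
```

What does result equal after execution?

Step 1: a = 21, b = 6, c = 22.
Step 2: h() computes a * b + c = 21 * 6 + 22 = 148.
Step 3: result = 148

The answer is 148.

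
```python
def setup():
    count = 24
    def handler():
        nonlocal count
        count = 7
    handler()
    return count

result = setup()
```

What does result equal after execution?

Step 1: setup() sets count = 24.
Step 2: handler() uses nonlocal to reassign count = 7.
Step 3: result = 7

The answer is 7.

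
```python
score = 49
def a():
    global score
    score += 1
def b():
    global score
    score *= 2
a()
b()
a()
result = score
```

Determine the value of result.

Step 1: score = 49.
Step 2: a(): score = 49 + 1 = 50.
Step 3: b(): score = 50 * 2 = 100.
Step 4: a(): score = 100 + 1 = 101

The answer is 101.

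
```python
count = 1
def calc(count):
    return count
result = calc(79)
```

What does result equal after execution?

Step 1: Global count = 1.
Step 2: calc(79) takes parameter count = 79, which shadows the global.
Step 3: result = 79

The answer is 79.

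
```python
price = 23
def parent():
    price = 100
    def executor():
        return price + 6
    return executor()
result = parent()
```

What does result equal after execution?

Step 1: parent() shadows global price with price = 100.
Step 2: executor() finds price = 100 in enclosing scope, computes 100 + 6 = 106.
Step 3: result = 106

The answer is 106.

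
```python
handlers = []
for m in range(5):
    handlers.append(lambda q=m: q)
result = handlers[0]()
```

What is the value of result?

Step 1: Default argument q=m captures m's value at each iteration.
Step 2: handlers[0] captured q = 0 when m was 0.
Step 3: result = 0

The answer is 0.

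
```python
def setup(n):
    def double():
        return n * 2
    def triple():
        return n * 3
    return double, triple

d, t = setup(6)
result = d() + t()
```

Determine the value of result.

Step 1: Both closures capture the same n = 6.
Step 2: d() = 6 * 2 = 12, t() = 6 * 3 = 18.
Step 3: result = 12 + 18 = 30

The answer is 30.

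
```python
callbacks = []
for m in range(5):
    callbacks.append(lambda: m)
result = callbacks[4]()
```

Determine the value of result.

Step 1: The loop creates 5 lambdas, all referencing the same variable m.
Step 2: After the loop, m = 4 (final value).
Step 3: callbacks[4]() looks up m at call time and finds 4. This is the late binding gotcha. result = 4

The answer is 4.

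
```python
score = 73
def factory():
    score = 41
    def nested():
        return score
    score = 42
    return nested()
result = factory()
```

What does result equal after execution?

Step 1: factory() sets score = 41, then later score = 42.
Step 2: nested() is called after score is reassigned to 42. Closures capture variables by reference, not by value.
Step 3: result = 42

The answer is 42.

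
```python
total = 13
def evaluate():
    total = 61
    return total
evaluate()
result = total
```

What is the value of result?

Step 1: total = 13 globally.
Step 2: evaluate() creates a LOCAL total = 61 (no global keyword!).
Step 3: The global total is unchanged. result = 13

The answer is 13.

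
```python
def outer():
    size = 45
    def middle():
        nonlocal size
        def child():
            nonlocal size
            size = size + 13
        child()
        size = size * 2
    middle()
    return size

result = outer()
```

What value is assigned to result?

Step 1: size = 45.
Step 2: child() adds 13: size = 45 + 13 = 58.
Step 3: middle() doubles: size = 58 * 2 = 116.
Step 4: result = 116

The answer is 116.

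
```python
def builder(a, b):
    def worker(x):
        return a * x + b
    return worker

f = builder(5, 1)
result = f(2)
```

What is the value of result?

Step 1: builder(5, 1) captures a = 5, b = 1.
Step 2: f(2) computes 5 * 2 + 1 = 11.
Step 3: result = 11

The answer is 11.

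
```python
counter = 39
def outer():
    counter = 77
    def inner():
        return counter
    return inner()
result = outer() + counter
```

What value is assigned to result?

Step 1: Global counter = 39. outer() shadows with counter = 77.
Step 2: inner() returns enclosing counter = 77. outer() = 77.
Step 3: result = 77 + global counter (39) = 116

The answer is 116.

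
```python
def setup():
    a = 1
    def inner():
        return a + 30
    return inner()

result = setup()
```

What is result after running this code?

Step 1: setup() defines a = 1.
Step 2: inner() reads a = 1 from enclosing scope, returns 1 + 30 = 31.
Step 3: result = 31

The answer is 31.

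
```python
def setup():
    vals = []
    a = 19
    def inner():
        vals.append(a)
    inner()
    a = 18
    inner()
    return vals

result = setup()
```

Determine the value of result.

Step 1: a = 19. inner() appends current a to vals.
Step 2: First inner(): appends 19. Then a = 18.
Step 3: Second inner(): appends 18 (closure sees updated a). result = [19, 18]

The answer is [19, 18].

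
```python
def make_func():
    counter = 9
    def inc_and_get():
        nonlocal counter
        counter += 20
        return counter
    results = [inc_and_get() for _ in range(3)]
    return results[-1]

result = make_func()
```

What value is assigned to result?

Step 1: counter = 9.
Step 2: Three calls to inc_and_get(), each adding 20.
Step 3: Last value = 9 + 20 * 3 = 69

The answer is 69.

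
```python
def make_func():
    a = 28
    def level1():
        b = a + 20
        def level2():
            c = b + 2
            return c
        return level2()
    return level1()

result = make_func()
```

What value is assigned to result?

Step 1: a = 28. b = a + 20 = 48.
Step 2: c = b + 2 = 48 + 2 = 50.
Step 3: result = 50

The answer is 50.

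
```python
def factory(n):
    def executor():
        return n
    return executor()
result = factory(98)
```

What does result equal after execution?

Step 1: factory(98) binds parameter n = 98.
Step 2: executor() looks up n in enclosing scope and finds the parameter n = 98.
Step 3: result = 98

The answer is 98.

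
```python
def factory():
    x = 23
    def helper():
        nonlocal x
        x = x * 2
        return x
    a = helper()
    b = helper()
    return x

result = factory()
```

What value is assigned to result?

Step 1: x starts at 23.
Step 2: First helper(): x = 23 * 2 = 46.
Step 3: Second helper(): x = 46 * 2 = 92.
Step 4: result = 92

The answer is 92.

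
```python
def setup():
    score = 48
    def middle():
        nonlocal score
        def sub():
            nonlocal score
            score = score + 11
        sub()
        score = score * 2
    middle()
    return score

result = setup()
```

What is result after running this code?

Step 1: score = 48.
Step 2: sub() adds 11: score = 48 + 11 = 59.
Step 3: middle() doubles: score = 59 * 2 = 118.
Step 4: result = 118

The answer is 118.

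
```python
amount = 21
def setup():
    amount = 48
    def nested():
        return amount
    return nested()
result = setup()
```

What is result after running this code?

Step 1: amount = 21 globally, but setup() defines amount = 48 locally.
Step 2: nested() looks up amount. Not in local scope, so checks enclosing scope (setup) and finds amount = 48.
Step 3: result = 48

The answer is 48.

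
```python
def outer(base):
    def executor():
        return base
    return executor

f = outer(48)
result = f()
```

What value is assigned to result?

Step 1: outer(48) creates closure capturing base = 48.
Step 2: f() returns the captured base = 48.
Step 3: result = 48

The answer is 48.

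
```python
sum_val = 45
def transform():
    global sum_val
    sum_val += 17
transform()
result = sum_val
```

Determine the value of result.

Step 1: sum_val = 45 globally.
Step 2: transform() modifies global sum_val: sum_val += 17 = 62.
Step 3: result = 62

The answer is 62.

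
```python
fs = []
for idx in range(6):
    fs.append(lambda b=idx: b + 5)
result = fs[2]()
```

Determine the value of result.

Step 1: Default argument b=idx captures idx's value at definition time.
Step 2: fs[2] was defined when idx = 2, so b defaults to 2.
Step 3: result = 2 + 5 = 7 (default arg fixes the late binding issue)

The answer is 7.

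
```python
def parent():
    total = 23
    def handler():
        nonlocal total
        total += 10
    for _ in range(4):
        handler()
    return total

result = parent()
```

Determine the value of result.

Step 1: total = 23.
Step 2: handler() is called 4 times in a loop, each adding 10 via nonlocal.
Step 3: total = 23 + 10 * 4 = 63

The answer is 63.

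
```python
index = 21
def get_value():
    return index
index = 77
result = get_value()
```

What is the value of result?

Step 1: index is first set to 21, then reassigned to 77.
Step 2: get_value() is called after the reassignment, so it looks up the current global index = 77.
Step 3: result = 77

The answer is 77.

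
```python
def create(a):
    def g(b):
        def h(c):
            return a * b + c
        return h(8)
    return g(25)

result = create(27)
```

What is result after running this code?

Step 1: a = 27, b = 25, c = 8.
Step 2: h() computes a * b + c = 27 * 25 + 8 = 683.
Step 3: result = 683

The answer is 683.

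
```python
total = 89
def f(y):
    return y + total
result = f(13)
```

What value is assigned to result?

Step 1: total = 89 is defined globally.
Step 2: f(13) uses parameter y = 13 and looks up total from global scope = 89.
Step 3: result = 13 + 89 = 102

The answer is 102.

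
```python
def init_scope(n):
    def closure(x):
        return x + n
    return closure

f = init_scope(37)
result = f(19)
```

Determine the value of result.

Step 1: init_scope(37) creates a closure that captures n = 37.
Step 2: f(19) calls the closure with x = 19, returning 19 + 37 = 56.
Step 3: result = 56

The answer is 56.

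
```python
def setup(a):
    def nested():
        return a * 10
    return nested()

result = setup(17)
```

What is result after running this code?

Step 1: setup(17) binds parameter a = 17.
Step 2: nested() accesses a = 17 from enclosing scope.
Step 3: result = 17 * 10 = 170

The answer is 170.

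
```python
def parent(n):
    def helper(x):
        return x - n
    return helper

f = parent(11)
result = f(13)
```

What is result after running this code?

Step 1: parent(11) creates a closure capturing n = 11.
Step 2: f(13) computes 13 - 11 = 2.
Step 3: result = 2

The answer is 2.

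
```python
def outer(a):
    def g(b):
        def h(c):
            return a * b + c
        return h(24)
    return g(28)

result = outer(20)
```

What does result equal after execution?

Step 1: a = 20, b = 28, c = 24.
Step 2: h() computes a * b + c = 20 * 28 + 24 = 584.
Step 3: result = 584

The answer is 584.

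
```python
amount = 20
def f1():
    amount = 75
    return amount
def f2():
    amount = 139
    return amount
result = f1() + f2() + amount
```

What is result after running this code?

Step 1: Each function shadows global amount with its own local.
Step 2: f1() returns 75, f2() returns 139.
Step 3: Global amount = 20 is unchanged. result = 75 + 139 + 20 = 234

The answer is 234.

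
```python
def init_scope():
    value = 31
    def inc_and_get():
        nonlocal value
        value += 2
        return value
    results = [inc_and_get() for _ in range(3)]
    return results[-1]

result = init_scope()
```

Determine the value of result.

Step 1: value = 31.
Step 2: Three calls to inc_and_get(), each adding 2.
Step 3: Last value = 31 + 2 * 3 = 37

The answer is 37.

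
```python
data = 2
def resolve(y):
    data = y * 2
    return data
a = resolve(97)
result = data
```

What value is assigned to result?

Step 1: Global data = 2.
Step 2: resolve(97) creates local data = 97 * 2 = 194.
Step 3: Global data unchanged because no global keyword. result = 2

The answer is 2.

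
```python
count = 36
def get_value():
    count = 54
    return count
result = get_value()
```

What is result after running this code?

Step 1: Global count = 36.
Step 2: get_value() creates local count = 54, shadowing the global.
Step 3: Returns local count = 54. result = 54

The answer is 54.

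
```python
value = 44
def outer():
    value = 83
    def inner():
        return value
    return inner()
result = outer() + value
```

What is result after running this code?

Step 1: Global value = 44. outer() shadows with value = 83.
Step 2: inner() returns enclosing value = 83. outer() = 83.
Step 3: result = 83 + global value (44) = 127

The answer is 127.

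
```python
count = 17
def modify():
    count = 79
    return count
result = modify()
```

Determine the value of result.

Step 1: Global count = 17.
Step 2: modify() creates local count = 79, shadowing the global.
Step 3: Returns local count = 79. result = 79

The answer is 79.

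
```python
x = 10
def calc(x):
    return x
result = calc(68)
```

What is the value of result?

Step 1: Global x = 10.
Step 2: calc(68) takes parameter x = 68, which shadows the global.
Step 3: result = 68

The answer is 68.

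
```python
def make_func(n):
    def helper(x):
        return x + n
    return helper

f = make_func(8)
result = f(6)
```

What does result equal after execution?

Step 1: make_func(8) creates a closure that captures n = 8.
Step 2: f(6) calls the closure with x = 6, returning 6 + 8 = 14.
Step 3: result = 14

The answer is 14.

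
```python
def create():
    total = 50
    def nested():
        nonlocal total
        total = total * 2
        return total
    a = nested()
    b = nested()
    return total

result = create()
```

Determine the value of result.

Step 1: total starts at 50.
Step 2: First nested(): total = 50 * 2 = 100.
Step 3: Second nested(): total = 100 * 2 = 200.
Step 4: result = 200

The answer is 200.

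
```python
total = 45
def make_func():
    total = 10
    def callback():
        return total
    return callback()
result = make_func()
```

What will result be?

Step 1: total = 45 globally, but make_func() defines total = 10 locally.
Step 2: callback() looks up total. Not in local scope, so checks enclosing scope (make_func) and finds total = 10.
Step 3: result = 10

The answer is 10.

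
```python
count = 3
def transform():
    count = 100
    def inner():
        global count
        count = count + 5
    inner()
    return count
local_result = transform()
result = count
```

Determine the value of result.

Step 1: Global count = 3. transform() creates local count = 100.
Step 2: inner() declares global count and adds 5: global count = 3 + 5 = 8.
Step 3: transform() returns its local count = 100 (unaffected by inner).
Step 4: result = global count = 8

The answer is 8.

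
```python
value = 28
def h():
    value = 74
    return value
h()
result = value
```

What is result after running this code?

Step 1: value = 28 globally.
Step 2: h() creates a LOCAL value = 74 (no global keyword!).
Step 3: The global value is unchanged. result = 28

The answer is 28.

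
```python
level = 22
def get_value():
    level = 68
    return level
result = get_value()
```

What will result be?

Step 1: Global level = 22.
Step 2: get_value() creates local level = 68, shadowing the global.
Step 3: Returns local level = 68. result = 68

The answer is 68.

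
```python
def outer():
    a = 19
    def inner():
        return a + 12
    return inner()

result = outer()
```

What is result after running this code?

Step 1: outer() defines a = 19.
Step 2: inner() reads a = 19 from enclosing scope, returns 19 + 12 = 31.
Step 3: result = 31

The answer is 31.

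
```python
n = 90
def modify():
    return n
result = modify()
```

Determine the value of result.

Step 1: n = 90 is defined in the global scope.
Step 2: modify() looks up n. No local n exists, so Python checks the global scope via LEGB rule and finds n = 90.
Step 3: result = 90

The answer is 90.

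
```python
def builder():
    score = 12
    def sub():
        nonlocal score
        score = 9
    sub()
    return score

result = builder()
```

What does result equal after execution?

Step 1: builder() sets score = 12.
Step 2: sub() uses nonlocal to reassign score = 9.
Step 3: result = 9

The answer is 9.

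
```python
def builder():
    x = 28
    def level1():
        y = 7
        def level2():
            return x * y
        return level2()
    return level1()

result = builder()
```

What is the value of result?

Step 1: x = 28 in builder. y = 7 in level1.
Step 2: level2() reads x = 28 and y = 7 from enclosing scopes.
Step 3: result = 28 * 7 = 196

The answer is 196.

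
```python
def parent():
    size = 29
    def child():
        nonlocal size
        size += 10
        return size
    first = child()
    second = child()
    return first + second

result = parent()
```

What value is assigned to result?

Step 1: size starts at 29.
Step 2: First call: size = 29 + 10 = 39, returns 39.
Step 3: Second call: size = 39 + 10 = 49, returns 49.
Step 4: result = 39 + 49 = 88

The answer is 88.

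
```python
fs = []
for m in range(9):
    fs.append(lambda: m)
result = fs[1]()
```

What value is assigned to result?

Step 1: The loop creates 9 lambdas, all referencing the same variable m.
Step 2: After the loop, m = 8 (final value).
Step 3: fs[1]() looks up m at call time and finds 8. This is the late binding gotcha. result = 8

The answer is 8.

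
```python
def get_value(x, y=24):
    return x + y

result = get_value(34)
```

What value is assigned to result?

Step 1: get_value(34) uses default y = 24.
Step 2: Returns 34 + 24 = 58.
Step 3: result = 58

The answer is 58.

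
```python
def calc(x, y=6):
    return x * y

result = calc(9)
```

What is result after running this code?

Step 1: calc(9) uses default y = 6.
Step 2: Returns 9 * 6 = 54.
Step 3: result = 54

The answer is 54.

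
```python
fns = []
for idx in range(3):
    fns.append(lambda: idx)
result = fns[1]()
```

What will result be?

Step 1: The loop creates 3 lambdas, all referencing the same variable idx.
Step 2: After the loop, idx = 2 (final value).
Step 3: fns[1]() looks up idx at call time and finds 2. This is the late binding gotcha. result = 2

The answer is 2.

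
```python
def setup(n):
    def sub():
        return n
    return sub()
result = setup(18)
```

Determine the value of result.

Step 1: setup(18) binds parameter n = 18.
Step 2: sub() looks up n in enclosing scope and finds the parameter n = 18.
Step 3: result = 18

The answer is 18.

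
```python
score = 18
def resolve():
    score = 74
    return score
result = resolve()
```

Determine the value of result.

Step 1: Global score = 18.
Step 2: resolve() creates local score = 74, shadowing the global.
Step 3: Returns local score = 74. result = 74

The answer is 74.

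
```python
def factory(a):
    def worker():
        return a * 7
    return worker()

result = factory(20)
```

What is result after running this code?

Step 1: factory(20) binds parameter a = 20.
Step 2: worker() accesses a = 20 from enclosing scope.
Step 3: result = 20 * 7 = 140

The answer is 140.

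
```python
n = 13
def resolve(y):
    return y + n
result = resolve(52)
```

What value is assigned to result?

Step 1: n = 13 is defined globally.
Step 2: resolve(52) uses parameter y = 52 and looks up n from global scope = 13.
Step 3: result = 52 + 13 = 65

The answer is 65.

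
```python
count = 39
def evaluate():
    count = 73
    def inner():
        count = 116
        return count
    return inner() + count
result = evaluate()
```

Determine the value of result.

Step 1: evaluate() has local count = 73. inner() has local count = 116.
Step 2: inner() returns its local count = 116.
Step 3: evaluate() returns 116 + its own count (73) = 189

The answer is 189.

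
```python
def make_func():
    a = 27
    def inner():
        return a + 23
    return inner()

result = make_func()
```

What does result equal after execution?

Step 1: make_func() defines a = 27.
Step 2: inner() reads a = 27 from enclosing scope, returns 27 + 23 = 50.
Step 3: result = 50

The answer is 50.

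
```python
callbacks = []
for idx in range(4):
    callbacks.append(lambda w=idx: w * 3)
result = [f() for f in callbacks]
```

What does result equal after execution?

Step 1: Default arg w=idx captures idx at each iteration.
Step 2: callbacks[k] has w defaulting to k, returns k * 3.
Step 3: result = [0, 3, 6, 9]

The answer is [0, 3, 6, 9].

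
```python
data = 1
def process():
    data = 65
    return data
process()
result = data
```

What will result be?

Step 1: data = 1 globally.
Step 2: process() creates a LOCAL data = 65 (no global keyword!).
Step 3: The global data is unchanged. result = 1

The answer is 1.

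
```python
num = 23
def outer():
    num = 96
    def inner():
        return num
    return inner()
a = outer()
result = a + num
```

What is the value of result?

Step 1: outer() has local num = 96. inner() reads from enclosing.
Step 2: outer() returns 96. Global num = 23 unchanged.
Step 3: result = 96 + 23 = 119

The answer is 119.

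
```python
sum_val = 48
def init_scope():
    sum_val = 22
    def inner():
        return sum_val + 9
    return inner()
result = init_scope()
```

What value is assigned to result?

Step 1: init_scope() shadows global sum_val with sum_val = 22.
Step 2: inner() finds sum_val = 22 in enclosing scope, computes 22 + 9 = 31.
Step 3: result = 31

The answer is 31.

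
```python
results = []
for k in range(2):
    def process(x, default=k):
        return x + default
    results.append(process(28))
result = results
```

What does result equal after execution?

Step 1: Default argument default=k is evaluated at function definition time.
Step 2: Each iteration creates process with default = current k value.
Step 3: process(28) returns 28 + default. results = [28, 29]

The answer is [28, 29].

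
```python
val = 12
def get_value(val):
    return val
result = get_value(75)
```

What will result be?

Step 1: Global val = 12.
Step 2: get_value(75) takes parameter val = 75, which shadows the global.
Step 3: result = 75

The answer is 75.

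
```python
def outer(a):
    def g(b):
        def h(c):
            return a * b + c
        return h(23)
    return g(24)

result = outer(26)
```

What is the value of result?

Step 1: a = 26, b = 24, c = 23.
Step 2: h() computes a * b + c = 26 * 24 + 23 = 647.
Step 3: result = 647

The answer is 647.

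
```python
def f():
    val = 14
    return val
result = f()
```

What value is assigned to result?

Step 1: f() defines val = 14 in its local scope.
Step 2: return val finds the local variable val = 14.
Step 3: result = 14

The answer is 14.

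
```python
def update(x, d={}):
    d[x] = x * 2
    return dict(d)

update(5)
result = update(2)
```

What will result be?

Step 1: Mutable default dict is shared across calls.
Step 2: First call adds 5: 10. Second call adds 2: 4.
Step 3: result = {5: 10, 2: 4}

The answer is {5: 10, 2: 4}.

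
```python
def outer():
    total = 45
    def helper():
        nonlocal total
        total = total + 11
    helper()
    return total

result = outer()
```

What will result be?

Step 1: outer() sets total = 45.
Step 2: helper() uses nonlocal to modify total in outer's scope: total = 45 + 11 = 56.
Step 3: outer() returns the modified total = 56

The answer is 56.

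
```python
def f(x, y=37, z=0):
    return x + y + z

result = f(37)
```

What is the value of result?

Step 1: f(37) uses defaults y = 37, z = 0.
Step 2: Returns 37 + 37 + 0 = 74.
Step 3: result = 74

The answer is 74.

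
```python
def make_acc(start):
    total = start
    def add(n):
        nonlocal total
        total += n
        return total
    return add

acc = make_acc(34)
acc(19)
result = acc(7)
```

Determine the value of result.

Step 1: make_acc(34) creates closure with total = 34.
Step 2: First acc(19): total = 34 + 19 = 53.
Step 3: Second acc(7): total = 53 + 7 = 60. result = 60

The answer is 60.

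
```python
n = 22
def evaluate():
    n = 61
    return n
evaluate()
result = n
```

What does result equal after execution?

Step 1: n = 22 globally.
Step 2: evaluate() creates a LOCAL n = 61 (no global keyword!).
Step 3: The global n is unchanged. result = 22

The answer is 22.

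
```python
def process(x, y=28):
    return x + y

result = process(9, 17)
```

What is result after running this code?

Step 1: process(9, 17) overrides default y with 17.
Step 2: Returns 9 + 17 = 26.
Step 3: result = 26

The answer is 26.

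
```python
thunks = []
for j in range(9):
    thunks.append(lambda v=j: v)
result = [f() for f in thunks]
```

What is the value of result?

Step 1: Default arg v=j captures j at each iteration.
Step 2: Each lambda has its own default: 0, 1, ..., 8.
Step 3: result = [0, 1, 2, 3, 4, 5, 6, 7, 8]

The answer is [0, 1, 2, 3, 4, 5, 6, 7, 8].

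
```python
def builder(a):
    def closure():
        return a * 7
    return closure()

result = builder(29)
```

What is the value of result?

Step 1: builder(29) binds parameter a = 29.
Step 2: closure() accesses a = 29 from enclosing scope.
Step 3: result = 29 * 7 = 203

The answer is 203.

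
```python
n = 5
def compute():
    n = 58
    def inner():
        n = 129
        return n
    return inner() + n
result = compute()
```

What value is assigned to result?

Step 1: compute() has local n = 58. inner() has local n = 129.
Step 2: inner() returns its local n = 129.
Step 3: compute() returns 129 + its own n (58) = 187

The answer is 187.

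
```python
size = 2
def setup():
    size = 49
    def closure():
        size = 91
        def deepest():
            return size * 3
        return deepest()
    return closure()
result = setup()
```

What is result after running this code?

Step 1: deepest() looks up size through LEGB: not local, finds size = 91 in enclosing closure().
Step 2: Returns 91 * 3 = 273.
Step 3: result = 273

The answer is 273.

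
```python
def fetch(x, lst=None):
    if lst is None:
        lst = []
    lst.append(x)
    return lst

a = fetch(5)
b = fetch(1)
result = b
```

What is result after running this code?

Step 1: None default with guard creates a NEW list each call.
Step 2: a = [5] (fresh list). b = [1] (another fresh list).
Step 3: result = [1] (this is the fix for mutable default)

The answer is [1].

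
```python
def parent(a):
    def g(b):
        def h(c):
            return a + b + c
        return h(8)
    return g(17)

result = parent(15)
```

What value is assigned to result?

Step 1: a = 15, b = 17, c = 8 across three nested scopes.
Step 2: h() accesses all three via LEGB rule.
Step 3: result = 15 + 17 + 8 = 40

The answer is 40.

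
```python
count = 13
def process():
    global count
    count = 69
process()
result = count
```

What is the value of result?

Step 1: count = 13 globally.
Step 2: process() declares global count and sets it to 69.
Step 3: After process(), global count = 69. result = 69

The answer is 69.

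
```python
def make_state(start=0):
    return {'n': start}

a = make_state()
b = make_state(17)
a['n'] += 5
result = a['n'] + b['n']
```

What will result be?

Step 1: make_state() returns a new dict each call (immutable default 0).
Step 2: a = {'n': 0}, b = {'n': 17}.
Step 3: a['n'] += 5 = 5. result = 5 + 17 = 22

The answer is 22.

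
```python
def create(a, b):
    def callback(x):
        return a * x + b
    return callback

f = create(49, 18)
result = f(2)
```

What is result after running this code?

Step 1: create(49, 18) captures a = 49, b = 18.
Step 2: f(2) computes 49 * 2 + 18 = 116.
Step 3: result = 116

The answer is 116.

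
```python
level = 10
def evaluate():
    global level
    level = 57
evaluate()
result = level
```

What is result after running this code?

Step 1: level = 10 globally.
Step 2: evaluate() declares global level and sets it to 57.
Step 3: After evaluate(), global level = 57. result = 57

The answer is 57.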